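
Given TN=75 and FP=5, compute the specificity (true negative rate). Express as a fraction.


Specificity = TN / (TN + FP) = 75 / 80 = 15/16.

15/16


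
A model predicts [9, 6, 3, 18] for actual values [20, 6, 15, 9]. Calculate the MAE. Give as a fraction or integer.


MAE = (1/4) * (|20-9|=11 + |6-6|=0 + |15-3|=12 + |9-18|=9). Sum = 32. MAE = 8.

8


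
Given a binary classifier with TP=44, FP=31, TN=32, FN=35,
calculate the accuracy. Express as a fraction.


Accuracy = (TP + TN) / (TP + TN + FP + FN) = (44 + 32) / 142 = 38/71.

38/71


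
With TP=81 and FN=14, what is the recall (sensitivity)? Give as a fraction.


Recall = TP / (TP + FN) = 81 / 95 = 81/95.

81/95


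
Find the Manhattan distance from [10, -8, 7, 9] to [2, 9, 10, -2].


d = sum of absolute differences: |10-2|=8 + |-8-9|=17 + |7-10|=3 + |9--2|=11 = 39.

39


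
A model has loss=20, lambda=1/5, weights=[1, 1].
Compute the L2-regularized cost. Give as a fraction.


L2 sq norm = sum(w^2) = 2. J = 20 + 1/5 * 2 = 102/5.

102/5


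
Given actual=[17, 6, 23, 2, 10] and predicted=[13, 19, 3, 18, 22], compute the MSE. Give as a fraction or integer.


MSE = (1/5) * ((17-13)^2=16 + (6-19)^2=169 + (23-3)^2=400 + (2-18)^2=256 + (10-22)^2=144). Sum = 985. MSE = 197.

197


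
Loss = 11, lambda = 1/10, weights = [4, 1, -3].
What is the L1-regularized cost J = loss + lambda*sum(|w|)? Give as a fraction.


L1 norm = sum(|w|) = 8. J = 11 + 1/10 * 8 = 59/5.

59/5


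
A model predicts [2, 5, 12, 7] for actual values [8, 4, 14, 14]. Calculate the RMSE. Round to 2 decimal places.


MSE = 22.5000. RMSE = sqrt(22.5000) = 4.74.

4.74


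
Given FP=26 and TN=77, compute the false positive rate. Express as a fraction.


FPR = FP / (FP + TN) = 26 / 103 = 26/103.

26/103


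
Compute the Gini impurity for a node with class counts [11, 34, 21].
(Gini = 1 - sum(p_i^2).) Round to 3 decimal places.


Total = 66. Proportions: 11/66, 34/66, 21/66. sum(p_i^2) = 0.3944. Gini = 1 - 0.3944 = 0.6056, which rounds to 0.606.

0.606


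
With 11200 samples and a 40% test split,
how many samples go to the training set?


Test set = 11200 * 40% = 4480. Training set = 11200 - 4480 = 6720.

6720


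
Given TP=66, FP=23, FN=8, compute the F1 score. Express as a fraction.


Precision = 66/89 = 66/89. Recall = 66/74 = 33/37. F1 = 2*P*R/(P+R) = 132/163.

132/163


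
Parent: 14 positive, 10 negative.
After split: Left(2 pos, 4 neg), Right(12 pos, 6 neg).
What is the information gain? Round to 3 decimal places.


H(parent) = 0.9799. H(left) = 0.9183, H(right) = 0.9183. Weighted = (6/24)*0.9183 + (18/24)*0.9183 = 0.9183. IG = 0.9799 - 0.9183 = 0.0616, which rounds to 0.062.

0.062


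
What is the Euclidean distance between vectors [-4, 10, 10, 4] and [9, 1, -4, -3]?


d = sqrt(sum of squared differences). (-4-9)^2=169, (10-1)^2=81, (10--4)^2=196, (4--3)^2=49. Sum = 495.

sqrt(495)


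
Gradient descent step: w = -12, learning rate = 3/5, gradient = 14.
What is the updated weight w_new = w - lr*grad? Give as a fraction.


w_new = -12 - 3/5 * 14 = -12 - 42/5 = -102/5.

-102/5


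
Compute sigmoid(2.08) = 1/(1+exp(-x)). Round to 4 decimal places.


sigma(2.08) = 1/(1+e^(-2.08)) = 1/(1+0.124930) = 1/1.124930 = 0.8889.

0.8889


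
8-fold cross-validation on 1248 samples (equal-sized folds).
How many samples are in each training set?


Each validation fold has 1248/8 = 156 samples. Training set = 1248 - 156 = 1092.

1092


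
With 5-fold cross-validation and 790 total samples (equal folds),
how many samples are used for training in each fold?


Each validation fold has 790/5 = 158 samples. Training set = 790 - 158 = 632.

632


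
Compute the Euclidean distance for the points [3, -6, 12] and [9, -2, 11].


d = sqrt(sum of squared differences). (3-9)^2=36, (-6--2)^2=16, (12-11)^2=1. Sum = 53.

sqrt(53)


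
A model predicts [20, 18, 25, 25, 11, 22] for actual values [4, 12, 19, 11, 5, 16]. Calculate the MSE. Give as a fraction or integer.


MSE = (1/6) * ((4-20)^2=256 + (12-18)^2=36 + (19-25)^2=36 + (11-25)^2=196 + (5-11)^2=36 + (16-22)^2=36). Sum = 596. MSE = 298/3.

298/3


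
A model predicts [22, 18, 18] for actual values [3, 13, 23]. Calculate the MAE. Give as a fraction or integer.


MAE = (1/3) * (|3-22|=19 + |13-18|=5 + |23-18|=5). Sum = 29. MAE = 29/3.

29/3


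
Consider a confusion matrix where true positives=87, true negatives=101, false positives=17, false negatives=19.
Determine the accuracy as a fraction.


Accuracy = (TP + TN) / (TP + TN + FP + FN) = (87 + 101) / 224 = 47/56.

47/56


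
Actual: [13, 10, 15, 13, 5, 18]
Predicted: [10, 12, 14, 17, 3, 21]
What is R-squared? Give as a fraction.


Mean(y) = 37/3. SS_res = 43. SS_tot = 298/3. R^2 = 1 - 43/(298/3) = 169/298.

169/298


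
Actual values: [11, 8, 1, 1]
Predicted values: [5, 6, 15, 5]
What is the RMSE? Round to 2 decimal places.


MSE = 63.0000. RMSE = sqrt(63.0000) = 7.94.

7.94


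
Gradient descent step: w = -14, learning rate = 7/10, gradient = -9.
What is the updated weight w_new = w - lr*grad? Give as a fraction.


w_new = -14 - 7/10 * -9 = -14 - -63/10 = -77/10.

-77/10


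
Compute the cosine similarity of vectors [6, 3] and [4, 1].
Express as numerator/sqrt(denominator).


dot = 27. |a|^2 = 45, |b|^2 = 17. cos = 27/sqrt(765).

27/sqrt(765)


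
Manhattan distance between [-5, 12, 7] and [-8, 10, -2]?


d = sum of absolute differences: |-5--8|=3 + |12-10|=2 + |7--2|=9 = 14.

14


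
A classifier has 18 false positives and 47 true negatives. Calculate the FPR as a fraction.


FPR = FP / (FP + TN) = 18 / 65 = 18/65.

18/65


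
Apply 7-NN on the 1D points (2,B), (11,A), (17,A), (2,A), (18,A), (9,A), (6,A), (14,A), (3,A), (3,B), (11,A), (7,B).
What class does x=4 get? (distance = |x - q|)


Distances: |2-4|=2, |11-4|=7, |17-4|=13, |2-4|=2, |18-4|=14, |9-4|=5, |6-4|=2, |14-4|=10, |3-4|=1, |3-4|=1, |11-4|=7, |7-4|=3. 7 nearest: (3,A), (3,B), (2,A), (6,A), (2,B), (7,B), (9,A). Counts: {'A': 4, 'B': 3}. Majority class: A.

A


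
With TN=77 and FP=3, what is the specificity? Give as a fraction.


Specificity = TN / (TN + FP) = 77 / 80 = 77/80.

77/80


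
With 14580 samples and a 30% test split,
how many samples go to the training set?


Test set = 14580 * 30% = 4374. Training set = 14580 - 4374 = 10206.

10206


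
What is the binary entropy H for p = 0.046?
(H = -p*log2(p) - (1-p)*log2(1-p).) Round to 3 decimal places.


H = -0.046*log2(0.046) - 0.954*log2(0.954) = 0.269.

0.269


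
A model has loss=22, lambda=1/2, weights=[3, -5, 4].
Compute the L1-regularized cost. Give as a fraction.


L1 norm = sum(|w|) = 12. J = 22 + 1/2 * 12 = 28.

28


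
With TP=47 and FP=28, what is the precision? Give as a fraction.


Precision = TP / (TP + FP) = 47 / 75 = 47/75.

47/75


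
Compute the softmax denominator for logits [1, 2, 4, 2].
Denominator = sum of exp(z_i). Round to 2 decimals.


Denom = e^1=2.7183 + e^2=7.3891 + e^4=54.5982 + e^2=7.3891. Sum = 72.0947, which rounds to 72.09.

72.09


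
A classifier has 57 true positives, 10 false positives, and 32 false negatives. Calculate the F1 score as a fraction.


Precision = 57/67 = 57/67. Recall = 57/89 = 57/89. F1 = 2*P*R/(P+R) = 19/26.

19/26


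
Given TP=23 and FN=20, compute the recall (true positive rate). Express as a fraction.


Recall = TP / (TP + FN) = 23 / 43 = 23/43.

23/43


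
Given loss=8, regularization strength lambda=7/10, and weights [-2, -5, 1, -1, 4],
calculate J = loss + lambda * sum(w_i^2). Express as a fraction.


L2 sq norm = sum(w^2) = 47. J = 8 + 7/10 * 47 = 409/10.

409/10


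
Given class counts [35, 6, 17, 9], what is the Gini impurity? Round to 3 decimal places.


Total = 67. Proportions: 35/67, 6/67, 17/67, 9/67. sum(p_i^2) = 0.3633. Gini = 1 - 0.3633 = 0.6367, which rounds to 0.637.

0.637


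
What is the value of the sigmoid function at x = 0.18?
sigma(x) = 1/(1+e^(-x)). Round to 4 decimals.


sigma(0.18) = 1/(1+e^(-0.18)) = 1/(1+0.835270) = 1/1.835270 = 0.5449.

0.5449


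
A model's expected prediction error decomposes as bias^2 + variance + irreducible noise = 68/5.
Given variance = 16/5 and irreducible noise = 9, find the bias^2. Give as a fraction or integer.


Total error = bias^2 + variance + irreducible noise. So bias^2 = 68/5 - 16/5 - 9 = 7/5.

7/5


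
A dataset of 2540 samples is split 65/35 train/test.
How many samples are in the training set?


Test set = 2540 * 35% = 889. Training set = 2540 - 889 = 1651.

1651


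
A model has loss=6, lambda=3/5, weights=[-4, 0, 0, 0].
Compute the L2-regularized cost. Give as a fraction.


L2 sq norm = sum(w^2) = 16. J = 6 + 3/5 * 16 = 78/5.

78/5


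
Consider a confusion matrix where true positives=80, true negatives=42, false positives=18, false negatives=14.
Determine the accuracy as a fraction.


Accuracy = (TP + TN) / (TP + TN + FP + FN) = (80 + 42) / 154 = 61/77.

61/77


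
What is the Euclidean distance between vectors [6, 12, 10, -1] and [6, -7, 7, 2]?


d = sqrt(sum of squared differences). (6-6)^2=0, (12--7)^2=361, (10-7)^2=9, (-1-2)^2=9. Sum = 379.

sqrt(379)


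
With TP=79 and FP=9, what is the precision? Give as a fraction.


Precision = TP / (TP + FP) = 79 / 88 = 79/88.

79/88


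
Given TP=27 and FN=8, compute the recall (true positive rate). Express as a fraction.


Recall = TP / (TP + FN) = 27 / 35 = 27/35.

27/35


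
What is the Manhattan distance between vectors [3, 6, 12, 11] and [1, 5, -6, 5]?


d = sum of absolute differences: |3-1|=2 + |6-5|=1 + |12--6|=18 + |11-5|=6 = 27.

27


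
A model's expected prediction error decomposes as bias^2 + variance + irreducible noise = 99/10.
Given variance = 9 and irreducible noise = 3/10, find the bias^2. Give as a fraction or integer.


Total error = bias^2 + variance + irreducible noise. So bias^2 = 99/10 - 9 - 3/10 = 3/5.

3/5


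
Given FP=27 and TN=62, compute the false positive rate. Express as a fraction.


FPR = FP / (FP + TN) = 27 / 89 = 27/89.

27/89


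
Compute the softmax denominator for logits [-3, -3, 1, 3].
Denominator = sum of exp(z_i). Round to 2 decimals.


Denom = e^-3=0.0498 + e^-3=0.0498 + e^1=2.7183 + e^3=20.0855. Sum = 22.9034, which rounds to 22.90.

22.90


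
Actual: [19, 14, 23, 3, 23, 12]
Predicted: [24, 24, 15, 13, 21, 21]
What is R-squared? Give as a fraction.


Mean(y) = 47/3. SS_res = 374. SS_tot = 886/3. R^2 = 1 - 374/(886/3) = -118/443.

-118/443


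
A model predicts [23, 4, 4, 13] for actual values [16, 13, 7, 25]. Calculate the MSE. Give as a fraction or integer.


MSE = (1/4) * ((16-23)^2=49 + (13-4)^2=81 + (7-4)^2=9 + (25-13)^2=144). Sum = 283. MSE = 283/4.

283/4


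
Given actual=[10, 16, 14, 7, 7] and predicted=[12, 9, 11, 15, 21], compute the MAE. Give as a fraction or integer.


MAE = (1/5) * (|10-12|=2 + |16-9|=7 + |14-11|=3 + |7-15|=8 + |7-21|=14). Sum = 34. MAE = 34/5.

34/5


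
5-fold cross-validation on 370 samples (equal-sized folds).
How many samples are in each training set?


Each validation fold has 370/5 = 74 samples. Training set = 370 - 74 = 296.

296


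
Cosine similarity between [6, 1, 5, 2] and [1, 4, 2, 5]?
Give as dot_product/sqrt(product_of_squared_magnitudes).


dot = 30. |a|^2 = 66, |b|^2 = 46. cos = 30/sqrt(3036).

30/sqrt(3036)


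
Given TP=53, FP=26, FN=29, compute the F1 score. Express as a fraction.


Precision = 53/79 = 53/79. Recall = 53/82 = 53/82. F1 = 2*P*R/(P+R) = 106/161.

106/161


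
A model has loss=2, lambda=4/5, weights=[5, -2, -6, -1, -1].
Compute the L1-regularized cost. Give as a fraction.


L1 norm = sum(|w|) = 15. J = 2 + 4/5 * 15 = 14.

14


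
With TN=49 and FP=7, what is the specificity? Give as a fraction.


Specificity = TN / (TN + FP) = 49 / 56 = 7/8.

7/8


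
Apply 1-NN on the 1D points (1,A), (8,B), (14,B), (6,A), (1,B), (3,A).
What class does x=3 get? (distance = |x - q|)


Distances: |1-3|=2, |8-3|=5, |14-3|=11, |6-3|=3, |1-3|=2, |3-3|=0. 1 nearest: (3,A). Counts: {'A': 1}. Majority class: A.

A


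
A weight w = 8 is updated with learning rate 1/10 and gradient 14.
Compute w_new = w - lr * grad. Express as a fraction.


w_new = 8 - 1/10 * 14 = 8 - 7/5 = 33/5.

33/5


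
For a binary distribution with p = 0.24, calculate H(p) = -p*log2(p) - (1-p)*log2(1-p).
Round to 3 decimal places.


H = -0.24*log2(0.24) - 0.76*log2(0.76) = 0.795.

0.795


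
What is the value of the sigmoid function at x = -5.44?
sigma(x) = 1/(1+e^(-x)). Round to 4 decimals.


sigma(-5.44) = 1/(1+e^(5.44)) = 1/(1+230.442183) = 1/231.442183 = 0.0043.

0.0043


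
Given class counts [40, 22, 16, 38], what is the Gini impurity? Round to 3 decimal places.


Total = 116. Proportions: 40/116, 22/116, 16/116, 38/116. sum(p_i^2) = 0.2812. Gini = 1 - 0.2812 = 0.7188, which rounds to 0.719.

0.719


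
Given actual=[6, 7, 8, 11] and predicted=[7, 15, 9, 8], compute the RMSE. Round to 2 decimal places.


MSE = 18.7500. RMSE = sqrt(18.7500) = 4.33.

4.33


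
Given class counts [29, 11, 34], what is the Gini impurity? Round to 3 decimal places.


Total = 74. Proportions: 29/74, 11/74, 34/74. sum(p_i^2) = 0.3868. Gini = 1 - 0.3868 = 0.6132, which rounds to 0.613.

0.613


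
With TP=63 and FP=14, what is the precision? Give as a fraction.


Precision = TP / (TP + FP) = 63 / 77 = 9/11.

9/11


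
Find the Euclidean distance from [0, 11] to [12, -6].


d = sqrt(sum of squared differences). (0-12)^2=144, (11--6)^2=289. Sum = 433.

sqrt(433)


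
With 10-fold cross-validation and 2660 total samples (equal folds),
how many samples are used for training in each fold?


Each validation fold has 2660/10 = 266 samples. Training set = 2660 - 266 = 2394.

2394


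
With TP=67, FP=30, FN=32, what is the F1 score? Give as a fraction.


Precision = 67/97 = 67/97. Recall = 67/99 = 67/99. F1 = 2*P*R/(P+R) = 67/98.

67/98


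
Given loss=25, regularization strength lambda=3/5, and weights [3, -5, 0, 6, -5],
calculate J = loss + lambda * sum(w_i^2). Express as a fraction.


L2 sq norm = sum(w^2) = 95. J = 25 + 3/5 * 95 = 82.

82


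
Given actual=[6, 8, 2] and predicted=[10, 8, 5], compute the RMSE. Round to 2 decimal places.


MSE = 8.3333. RMSE = sqrt(8.3333) = 2.89.

2.89


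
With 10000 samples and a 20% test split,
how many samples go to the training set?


Test set = 10000 * 20% = 2000. Training set = 10000 - 2000 = 8000.

8000


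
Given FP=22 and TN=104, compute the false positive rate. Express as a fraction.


FPR = FP / (FP + TN) = 22 / 126 = 11/63.

11/63


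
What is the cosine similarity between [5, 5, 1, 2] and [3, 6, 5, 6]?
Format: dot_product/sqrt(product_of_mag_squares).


dot = 62. |a|^2 = 55, |b|^2 = 106. cos = 62/sqrt(5830).

62/sqrt(5830)


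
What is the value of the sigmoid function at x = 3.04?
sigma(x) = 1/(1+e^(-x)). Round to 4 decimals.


sigma(3.04) = 1/(1+e^(-3.04)) = 1/(1+0.047835) = 1/1.047835 = 0.9543.

0.9543


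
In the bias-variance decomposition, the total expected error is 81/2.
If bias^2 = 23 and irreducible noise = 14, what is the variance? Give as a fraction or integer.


Total error = bias^2 + variance + irreducible noise. So variance = 81/2 - 23 - 14 = 7/2.

7/2


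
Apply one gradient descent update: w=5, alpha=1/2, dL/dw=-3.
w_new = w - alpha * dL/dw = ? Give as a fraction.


w_new = 5 - 1/2 * -3 = 5 - -3/2 = 13/2.

13/2


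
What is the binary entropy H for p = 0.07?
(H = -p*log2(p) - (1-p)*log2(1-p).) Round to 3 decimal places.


H = -0.07*log2(0.07) - 0.93*log2(0.93) = 0.366.

0.366


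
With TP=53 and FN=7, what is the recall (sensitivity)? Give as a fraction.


Recall = TP / (TP + FN) = 53 / 60 = 53/60.

53/60


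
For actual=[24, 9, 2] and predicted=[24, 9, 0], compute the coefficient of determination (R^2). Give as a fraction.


Mean(y) = 35/3. SS_res = 4. SS_tot = 758/3. R^2 = 1 - 4/(758/3) = 373/379.

373/379


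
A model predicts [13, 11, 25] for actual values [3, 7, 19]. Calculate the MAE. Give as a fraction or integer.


MAE = (1/3) * (|3-13|=10 + |7-11|=4 + |19-25|=6). Sum = 20. MAE = 20/3.

20/3


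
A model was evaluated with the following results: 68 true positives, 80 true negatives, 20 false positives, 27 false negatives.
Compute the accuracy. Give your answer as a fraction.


Accuracy = (TP + TN) / (TP + TN + FP + FN) = (68 + 80) / 195 = 148/195.

148/195


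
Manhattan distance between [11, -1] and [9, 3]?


d = sum of absolute differences: |11-9|=2 + |-1-3|=4 = 6.

6


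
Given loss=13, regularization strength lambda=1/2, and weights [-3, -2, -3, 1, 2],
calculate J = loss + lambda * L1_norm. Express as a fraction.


L1 norm = sum(|w|) = 11. J = 13 + 1/2 * 11 = 37/2.

37/2


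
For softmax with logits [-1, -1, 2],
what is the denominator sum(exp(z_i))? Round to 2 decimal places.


Denom = e^-1=0.3679 + e^-1=0.3679 + e^2=7.3891. Sum = 8.1249, which rounds to 8.12.

8.12


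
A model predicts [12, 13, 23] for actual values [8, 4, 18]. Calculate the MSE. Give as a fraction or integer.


MSE = (1/3) * ((8-12)^2=16 + (4-13)^2=81 + (18-23)^2=25). Sum = 122. MSE = 122/3.

122/3


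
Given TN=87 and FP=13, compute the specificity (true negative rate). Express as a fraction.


Specificity = TN / (TN + FP) = 87 / 100 = 87/100.

87/100


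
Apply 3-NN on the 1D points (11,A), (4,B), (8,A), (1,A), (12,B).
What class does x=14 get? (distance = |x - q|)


Distances: |11-14|=3, |4-14|=10, |8-14|=6, |1-14|=13, |12-14|=2. 3 nearest: (12,B), (11,A), (8,A). Counts: {'B': 1, 'A': 2}. Majority class: A.

A


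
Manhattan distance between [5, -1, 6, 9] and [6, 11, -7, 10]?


d = sum of absolute differences: |5-6|=1 + |-1-11|=12 + |6--7|=13 + |9-10|=1 = 27.

27


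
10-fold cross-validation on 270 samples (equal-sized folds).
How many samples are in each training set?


Each validation fold has 270/10 = 27 samples. Training set = 270 - 27 = 243.

243


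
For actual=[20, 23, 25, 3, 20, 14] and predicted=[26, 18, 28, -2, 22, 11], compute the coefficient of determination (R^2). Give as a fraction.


Mean(y) = 35/2. SS_res = 108. SS_tot = 643/2. R^2 = 1 - 108/(643/2) = 427/643.

427/643


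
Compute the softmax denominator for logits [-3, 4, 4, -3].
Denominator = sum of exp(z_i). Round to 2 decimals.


Denom = e^-3=0.0498 + e^4=54.5982 + e^4=54.5982 + e^-3=0.0498. Sum = 109.2960, which rounds to 109.30.

109.30


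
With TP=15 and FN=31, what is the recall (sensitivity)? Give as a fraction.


Recall = TP / (TP + FN) = 15 / 46 = 15/46.

15/46


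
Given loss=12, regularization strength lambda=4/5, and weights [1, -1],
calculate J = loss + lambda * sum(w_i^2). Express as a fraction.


L2 sq norm = sum(w^2) = 2. J = 12 + 4/5 * 2 = 68/5.

68/5


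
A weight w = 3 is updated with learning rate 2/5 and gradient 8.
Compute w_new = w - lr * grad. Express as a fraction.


w_new = 3 - 2/5 * 8 = 3 - 16/5 = -1/5.

-1/5


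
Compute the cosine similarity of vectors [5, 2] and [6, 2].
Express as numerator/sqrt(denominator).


dot = 34. |a|^2 = 29, |b|^2 = 40. cos = 34/sqrt(1160).

34/sqrt(1160)


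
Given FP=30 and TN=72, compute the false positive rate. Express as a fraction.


FPR = FP / (FP + TN) = 30 / 102 = 5/17.

5/17


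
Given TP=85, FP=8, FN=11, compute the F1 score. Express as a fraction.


Precision = 85/93 = 85/93. Recall = 85/96 = 85/96. F1 = 2*P*R/(P+R) = 170/189.

170/189


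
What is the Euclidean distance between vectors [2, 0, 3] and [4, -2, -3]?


d = sqrt(sum of squared differences). (2-4)^2=4, (0--2)^2=4, (3--3)^2=36. Sum = 44.

sqrt(44)


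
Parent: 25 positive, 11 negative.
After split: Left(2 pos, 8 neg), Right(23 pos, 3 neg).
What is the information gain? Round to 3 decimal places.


H(parent) = 0.8880. H(left) = 0.7219, H(right) = 0.5159. Weighted = (10/36)*0.7219 + (26/36)*0.5159 = 0.5731. IG = 0.8880 - 0.5731 = 0.3149, which rounds to 0.315.

0.315


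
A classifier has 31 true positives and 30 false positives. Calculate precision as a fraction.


Precision = TP / (TP + FP) = 31 / 61 = 31/61.

31/61


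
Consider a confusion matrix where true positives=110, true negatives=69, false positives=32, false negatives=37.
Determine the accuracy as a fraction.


Accuracy = (TP + TN) / (TP + TN + FP + FN) = (110 + 69) / 248 = 179/248.

179/248


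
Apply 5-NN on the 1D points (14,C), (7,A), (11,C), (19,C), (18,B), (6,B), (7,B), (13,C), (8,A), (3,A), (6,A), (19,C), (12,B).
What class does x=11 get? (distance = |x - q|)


Distances: |14-11|=3, |7-11|=4, |11-11|=0, |19-11|=8, |18-11|=7, |6-11|=5, |7-11|=4, |13-11|=2, |8-11|=3, |3-11|=8, |6-11|=5, |19-11|=8, |12-11|=1. 5 nearest: (11,C), (12,B), (13,C), (8,A), (14,C). Counts: {'C': 3, 'B': 1, 'A': 1}. Majority class: C.

C


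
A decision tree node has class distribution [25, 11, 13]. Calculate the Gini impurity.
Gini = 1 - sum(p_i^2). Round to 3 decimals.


Total = 49. Proportions: 25/49, 11/49, 13/49. sum(p_i^2) = 0.3811. Gini = 1 - 0.3811 = 0.6189, which rounds to 0.619.

0.619


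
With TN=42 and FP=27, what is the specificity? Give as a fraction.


Specificity = TN / (TN + FP) = 42 / 69 = 14/23.

14/23


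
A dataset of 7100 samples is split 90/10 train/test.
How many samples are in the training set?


Test set = 7100 * 10% = 710. Training set = 7100 - 710 = 6390.

6390


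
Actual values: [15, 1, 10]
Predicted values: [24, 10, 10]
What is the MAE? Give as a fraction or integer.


MAE = (1/3) * (|15-24|=9 + |1-10|=9 + |10-10|=0). Sum = 18. MAE = 6.

6


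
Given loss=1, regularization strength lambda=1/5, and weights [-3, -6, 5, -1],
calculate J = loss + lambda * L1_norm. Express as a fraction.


L1 norm = sum(|w|) = 15. J = 1 + 1/5 * 15 = 4.

4


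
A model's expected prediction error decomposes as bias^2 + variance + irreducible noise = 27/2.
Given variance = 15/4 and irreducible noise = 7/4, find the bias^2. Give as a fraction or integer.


Total error = bias^2 + variance + irreducible noise. So bias^2 = 27/2 - 15/4 - 7/4 = 8.

8


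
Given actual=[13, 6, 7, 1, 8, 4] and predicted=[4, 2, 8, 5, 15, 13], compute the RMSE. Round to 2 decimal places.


MSE = 40.6667. RMSE = sqrt(40.6667) = 6.38.

6.38


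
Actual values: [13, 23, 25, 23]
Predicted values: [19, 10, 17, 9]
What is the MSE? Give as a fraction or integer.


MSE = (1/4) * ((13-19)^2=36 + (23-10)^2=169 + (25-17)^2=64 + (23-9)^2=196). Sum = 465. MSE = 465/4.

465/4


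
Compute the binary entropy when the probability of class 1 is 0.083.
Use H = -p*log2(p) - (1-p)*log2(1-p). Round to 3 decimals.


H = -0.083*log2(0.083) - 0.917*log2(0.917) = 0.413.

0.413


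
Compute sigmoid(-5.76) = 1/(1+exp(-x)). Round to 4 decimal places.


sigma(-5.76) = 1/(1+e^(5.76)) = 1/(1+317.348329) = 1/318.348329 = 0.0031.

0.0031


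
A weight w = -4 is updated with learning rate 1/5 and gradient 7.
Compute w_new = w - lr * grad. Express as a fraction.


w_new = -4 - 1/5 * 7 = -4 - 7/5 = -27/5.

-27/5


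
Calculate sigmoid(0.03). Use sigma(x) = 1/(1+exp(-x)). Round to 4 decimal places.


sigma(0.03) = 1/(1+e^(-0.03)) = 1/(1+0.970446) = 1/1.970446 = 0.5075.

0.5075


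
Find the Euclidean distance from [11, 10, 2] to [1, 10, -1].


d = sqrt(sum of squared differences). (11-1)^2=100, (10-10)^2=0, (2--1)^2=9. Sum = 109.

sqrt(109)


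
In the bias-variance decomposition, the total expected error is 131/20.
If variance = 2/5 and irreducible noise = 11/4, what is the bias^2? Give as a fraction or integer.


Total error = bias^2 + variance + irreducible noise. So bias^2 = 131/20 - 2/5 - 11/4 = 17/5.

17/5


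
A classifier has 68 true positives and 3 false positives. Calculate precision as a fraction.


Precision = TP / (TP + FP) = 68 / 71 = 68/71.

68/71


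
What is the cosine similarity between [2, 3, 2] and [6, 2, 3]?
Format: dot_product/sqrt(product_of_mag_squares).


dot = 24. |a|^2 = 17, |b|^2 = 49. cos = 24/sqrt(833).

24/sqrt(833)


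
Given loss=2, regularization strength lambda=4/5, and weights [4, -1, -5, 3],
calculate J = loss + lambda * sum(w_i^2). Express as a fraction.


L2 sq norm = sum(w^2) = 51. J = 2 + 4/5 * 51 = 214/5.

214/5


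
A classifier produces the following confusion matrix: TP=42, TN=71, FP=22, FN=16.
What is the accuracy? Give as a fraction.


Accuracy = (TP + TN) / (TP + TN + FP + FN) = (42 + 71) / 151 = 113/151.

113/151


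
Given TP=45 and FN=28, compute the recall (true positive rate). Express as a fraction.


Recall = TP / (TP + FN) = 45 / 73 = 45/73.

45/73


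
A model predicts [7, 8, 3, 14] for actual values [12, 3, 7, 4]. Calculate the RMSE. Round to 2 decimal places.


MSE = 41.5000. RMSE = sqrt(41.5000) = 6.44.

6.44


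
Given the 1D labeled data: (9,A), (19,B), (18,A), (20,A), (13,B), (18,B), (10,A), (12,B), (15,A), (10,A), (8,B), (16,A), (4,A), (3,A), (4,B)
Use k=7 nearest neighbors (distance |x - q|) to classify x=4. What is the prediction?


Distances: |9-4|=5, |19-4|=15, |18-4|=14, |20-4|=16, |13-4|=9, |18-4|=14, |10-4|=6, |12-4|=8, |15-4|=11, |10-4|=6, |8-4|=4, |16-4|=12, |4-4|=0, |3-4|=1, |4-4|=0. 7 nearest: (4,A), (4,B), (3,A), (8,B), (9,A), (10,A), (10,A). Counts: {'A': 5, 'B': 2}. Majority class: A.

A


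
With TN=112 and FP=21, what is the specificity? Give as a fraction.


Specificity = TN / (TN + FP) = 112 / 133 = 16/19.

16/19


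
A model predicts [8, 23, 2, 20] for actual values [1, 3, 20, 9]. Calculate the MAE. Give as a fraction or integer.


MAE = (1/4) * (|1-8|=7 + |3-23|=20 + |20-2|=18 + |9-20|=11). Sum = 56. MAE = 14.

14


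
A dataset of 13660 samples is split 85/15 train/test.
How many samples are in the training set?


Test set = 13660 * 15% = 2049. Training set = 13660 - 2049 = 11611.

11611


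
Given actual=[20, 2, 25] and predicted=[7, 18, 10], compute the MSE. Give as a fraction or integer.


MSE = (1/3) * ((20-7)^2=169 + (2-18)^2=256 + (25-10)^2=225). Sum = 650. MSE = 650/3.

650/3


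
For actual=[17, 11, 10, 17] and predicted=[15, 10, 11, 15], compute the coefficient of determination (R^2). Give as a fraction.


Mean(y) = 55/4. SS_res = 10. SS_tot = 171/4. R^2 = 1 - 10/(171/4) = 131/171.

131/171


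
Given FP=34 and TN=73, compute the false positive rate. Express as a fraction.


FPR = FP / (FP + TN) = 34 / 107 = 34/107.

34/107


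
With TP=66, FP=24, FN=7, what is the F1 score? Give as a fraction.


Precision = 66/90 = 11/15. Recall = 66/73 = 66/73. F1 = 2*P*R/(P+R) = 132/163.

132/163


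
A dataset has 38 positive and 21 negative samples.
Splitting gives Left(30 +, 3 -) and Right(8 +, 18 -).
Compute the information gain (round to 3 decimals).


H(parent) = 0.9393. H(left) = 0.4395, H(right) = 0.8905. Weighted = (33/59)*0.4395 + (26/59)*0.8905 = 0.6382. IG = 0.9393 - 0.6382 = 0.3011, which rounds to 0.301.

0.301


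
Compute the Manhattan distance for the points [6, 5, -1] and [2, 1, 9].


d = sum of absolute differences: |6-2|=4 + |5-1|=4 + |-1-9|=10 = 18.

18


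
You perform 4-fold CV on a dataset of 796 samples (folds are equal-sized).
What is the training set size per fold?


Each validation fold has 796/4 = 199 samples. Training set = 796 - 199 = 597.

597


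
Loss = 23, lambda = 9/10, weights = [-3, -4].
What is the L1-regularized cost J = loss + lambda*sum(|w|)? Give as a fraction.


L1 norm = sum(|w|) = 7. J = 23 + 9/10 * 7 = 293/10.

293/10


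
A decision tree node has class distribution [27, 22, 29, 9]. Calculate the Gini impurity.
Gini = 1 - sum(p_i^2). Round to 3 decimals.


Total = 87. Proportions: 27/87, 22/87, 29/87, 9/87. sum(p_i^2) = 0.2821. Gini = 1 - 0.2821 = 0.7179, which rounds to 0.718.

0.718


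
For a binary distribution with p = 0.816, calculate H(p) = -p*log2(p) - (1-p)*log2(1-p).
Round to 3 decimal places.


H = -0.816*log2(0.816) - 0.184*log2(0.184) = 0.689.

0.689


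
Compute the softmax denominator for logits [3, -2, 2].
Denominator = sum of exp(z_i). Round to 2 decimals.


Denom = e^3=20.0855 + e^-2=0.1353 + e^2=7.3891. Sum = 27.6099, which rounds to 27.61.

27.61


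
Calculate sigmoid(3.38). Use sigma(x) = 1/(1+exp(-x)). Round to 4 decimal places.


sigma(3.38) = 1/(1+e^(-3.38)) = 1/(1+0.034047) = 1/1.034047 = 0.9671.

0.9671


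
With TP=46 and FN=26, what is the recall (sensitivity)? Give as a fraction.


Recall = TP / (TP + FN) = 46 / 72 = 23/36.

23/36


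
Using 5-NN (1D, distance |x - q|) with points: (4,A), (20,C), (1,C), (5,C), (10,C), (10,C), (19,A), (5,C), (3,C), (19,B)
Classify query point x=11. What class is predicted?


Distances: |4-11|=7, |20-11|=9, |1-11|=10, |5-11|=6, |10-11|=1, |10-11|=1, |19-11|=8, |5-11|=6, |3-11|=8, |19-11|=8. 5 nearest: (10,C), (10,C), (5,C), (5,C), (4,A). Counts: {'C': 4, 'A': 1}. Majority class: C.

C


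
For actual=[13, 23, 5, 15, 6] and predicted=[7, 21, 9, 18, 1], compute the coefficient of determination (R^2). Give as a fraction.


Mean(y) = 62/5. SS_res = 90. SS_tot = 1076/5. R^2 = 1 - 90/(1076/5) = 313/538.

313/538


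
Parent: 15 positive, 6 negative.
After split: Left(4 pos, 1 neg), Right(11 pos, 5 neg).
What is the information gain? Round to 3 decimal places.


H(parent) = 0.8631. H(left) = 0.7219, H(right) = 0.8960. Weighted = (5/21)*0.7219 + (16/21)*0.8960 = 0.8545. IG = 0.8631 - 0.8545 = 0.0086, which rounds to 0.009.

0.009


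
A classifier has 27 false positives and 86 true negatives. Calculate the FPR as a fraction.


FPR = FP / (FP + TN) = 27 / 113 = 27/113.

27/113


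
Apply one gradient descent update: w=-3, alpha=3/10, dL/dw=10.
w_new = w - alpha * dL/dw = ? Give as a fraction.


w_new = -3 - 3/10 * 10 = -3 - 3 = -6.

-6


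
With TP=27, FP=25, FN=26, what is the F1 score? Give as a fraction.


Precision = 27/52 = 27/52. Recall = 27/53 = 27/53. F1 = 2*P*R/(P+R) = 18/35.

18/35


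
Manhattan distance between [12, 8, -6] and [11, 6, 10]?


d = sum of absolute differences: |12-11|=1 + |8-6|=2 + |-6-10|=16 = 19.

19


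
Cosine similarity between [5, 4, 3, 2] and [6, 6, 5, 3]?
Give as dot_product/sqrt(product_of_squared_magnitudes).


dot = 75. |a|^2 = 54, |b|^2 = 106. cos = 75/sqrt(5724).

75/sqrt(5724)


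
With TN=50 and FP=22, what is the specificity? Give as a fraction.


Specificity = TN / (TN + FP) = 50 / 72 = 25/36.

25/36


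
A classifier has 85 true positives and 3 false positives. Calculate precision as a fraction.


Precision = TP / (TP + FP) = 85 / 88 = 85/88.

85/88


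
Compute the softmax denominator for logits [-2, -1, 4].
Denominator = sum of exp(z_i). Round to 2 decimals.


Denom = e^-2=0.1353 + e^-1=0.3679 + e^4=54.5982. Sum = 55.1014, which rounds to 55.10.

55.10


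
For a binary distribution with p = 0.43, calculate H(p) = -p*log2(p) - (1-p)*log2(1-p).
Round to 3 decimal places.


H = -0.43*log2(0.43) - 0.57*log2(0.57) = 0.986.

0.986


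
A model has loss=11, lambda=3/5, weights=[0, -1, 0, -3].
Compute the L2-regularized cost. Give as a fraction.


L2 sq norm = sum(w^2) = 10. J = 11 + 3/5 * 10 = 17.

17


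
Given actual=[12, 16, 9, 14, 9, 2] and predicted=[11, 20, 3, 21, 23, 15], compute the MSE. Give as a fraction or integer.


MSE = (1/6) * ((12-11)^2=1 + (16-20)^2=16 + (9-3)^2=36 + (14-21)^2=49 + (9-23)^2=196 + (2-15)^2=169). Sum = 467. MSE = 467/6.

467/6


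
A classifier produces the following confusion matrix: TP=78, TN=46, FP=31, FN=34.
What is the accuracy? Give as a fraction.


Accuracy = (TP + TN) / (TP + TN + FP + FN) = (78 + 46) / 189 = 124/189.

124/189


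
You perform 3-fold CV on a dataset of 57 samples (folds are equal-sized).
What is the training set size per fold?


Each validation fold has 57/3 = 19 samples. Training set = 57 - 19 = 38.

38


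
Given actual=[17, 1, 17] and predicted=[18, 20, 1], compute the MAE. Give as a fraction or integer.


MAE = (1/3) * (|17-18|=1 + |1-20|=19 + |17-1|=16). Sum = 36. MAE = 12.

12


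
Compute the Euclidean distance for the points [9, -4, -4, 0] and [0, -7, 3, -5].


d = sqrt(sum of squared differences). (9-0)^2=81, (-4--7)^2=9, (-4-3)^2=49, (0--5)^2=25. Sum = 164.

sqrt(164)


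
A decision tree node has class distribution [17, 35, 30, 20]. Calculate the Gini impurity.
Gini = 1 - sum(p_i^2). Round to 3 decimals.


Total = 102. Proportions: 17/102, 35/102, 30/102, 20/102. sum(p_i^2) = 0.2705. Gini = 1 - 0.2705 = 0.7295, which rounds to 0.730.

0.730


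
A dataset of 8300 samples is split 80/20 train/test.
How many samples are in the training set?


Test set = 8300 * 20% = 1660. Training set = 8300 - 1660 = 6640.

6640


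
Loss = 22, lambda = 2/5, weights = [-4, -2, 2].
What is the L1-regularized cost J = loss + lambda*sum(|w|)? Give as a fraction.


L1 norm = sum(|w|) = 8. J = 22 + 2/5 * 8 = 126/5.

126/5


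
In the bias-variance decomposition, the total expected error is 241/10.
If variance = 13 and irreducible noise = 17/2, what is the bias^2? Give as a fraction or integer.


Total error = bias^2 + variance + irreducible noise. So bias^2 = 241/10 - 13 - 17/2 = 13/5.

13/5


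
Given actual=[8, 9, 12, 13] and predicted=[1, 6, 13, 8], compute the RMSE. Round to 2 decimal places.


MSE = 21.0000. RMSE = sqrt(21.0000) = 4.58.

4.58


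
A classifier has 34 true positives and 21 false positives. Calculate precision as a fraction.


Precision = TP / (TP + FP) = 34 / 55 = 34/55.

34/55


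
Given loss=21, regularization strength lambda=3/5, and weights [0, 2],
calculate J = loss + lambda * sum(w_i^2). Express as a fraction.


L2 sq norm = sum(w^2) = 4. J = 21 + 3/5 * 4 = 117/5.

117/5


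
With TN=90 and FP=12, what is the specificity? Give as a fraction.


Specificity = TN / (TN + FP) = 90 / 102 = 15/17.

15/17


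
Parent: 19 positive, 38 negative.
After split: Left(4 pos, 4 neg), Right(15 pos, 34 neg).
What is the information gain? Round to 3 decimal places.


H(parent) = 0.9183. H(left) = 1.0000, H(right) = 0.8886. Weighted = (8/57)*1.0000 + (49/57)*0.8886 = 0.9042. IG = 0.9183 - 0.9042 = 0.0141, which rounds to 0.014.

0.014


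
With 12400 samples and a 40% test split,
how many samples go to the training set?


Test set = 12400 * 40% = 4960. Training set = 12400 - 4960 = 7440.

7440


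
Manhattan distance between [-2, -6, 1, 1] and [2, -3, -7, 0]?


d = sum of absolute differences: |-2-2|=4 + |-6--3|=3 + |1--7|=8 + |1-0|=1 = 16.

16


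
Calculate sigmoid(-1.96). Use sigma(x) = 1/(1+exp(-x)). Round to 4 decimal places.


sigma(-1.96) = 1/(1+e^(1.96)) = 1/(1+7.099327) = 1/8.099327 = 0.1235.

0.1235


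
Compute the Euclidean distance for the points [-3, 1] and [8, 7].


d = sqrt(sum of squared differences). (-3-8)^2=121, (1-7)^2=36. Sum = 157.

sqrt(157)


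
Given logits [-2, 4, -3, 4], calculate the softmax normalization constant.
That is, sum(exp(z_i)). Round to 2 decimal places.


Denom = e^-2=0.1353 + e^4=54.5982 + e^-3=0.0498 + e^4=54.5982. Sum = 109.3815, which rounds to 109.38.

109.38


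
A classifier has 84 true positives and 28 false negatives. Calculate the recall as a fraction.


Recall = TP / (TP + FN) = 84 / 112 = 3/4.

3/4


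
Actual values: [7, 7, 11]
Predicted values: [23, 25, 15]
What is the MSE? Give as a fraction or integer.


MSE = (1/3) * ((7-23)^2=256 + (7-25)^2=324 + (11-15)^2=16). Sum = 596. MSE = 596/3.

596/3


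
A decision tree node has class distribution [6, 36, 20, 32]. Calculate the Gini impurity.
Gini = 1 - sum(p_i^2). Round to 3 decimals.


Total = 94. Proportions: 6/94, 36/94, 20/94, 32/94. sum(p_i^2) = 0.3119. Gini = 1 - 0.3119 = 0.6881, which rounds to 0.688.

0.688


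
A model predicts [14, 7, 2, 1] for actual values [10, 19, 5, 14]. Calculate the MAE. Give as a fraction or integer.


MAE = (1/4) * (|10-14|=4 + |19-7|=12 + |5-2|=3 + |14-1|=13). Sum = 32. MAE = 8.

8


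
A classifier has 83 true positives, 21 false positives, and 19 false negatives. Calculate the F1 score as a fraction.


Precision = 83/104 = 83/104. Recall = 83/102 = 83/102. F1 = 2*P*R/(P+R) = 83/103.

83/103


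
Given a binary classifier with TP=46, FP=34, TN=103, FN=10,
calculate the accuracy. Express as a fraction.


Accuracy = (TP + TN) / (TP + TN + FP + FN) = (46 + 103) / 193 = 149/193.

149/193


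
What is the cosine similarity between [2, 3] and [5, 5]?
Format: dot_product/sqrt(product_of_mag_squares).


dot = 25. |a|^2 = 13, |b|^2 = 50. cos = 25/sqrt(650).

25/sqrt(650)


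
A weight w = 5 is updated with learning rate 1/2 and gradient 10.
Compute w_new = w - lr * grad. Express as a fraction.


w_new = 5 - 1/2 * 10 = 5 - 5 = 0.

0


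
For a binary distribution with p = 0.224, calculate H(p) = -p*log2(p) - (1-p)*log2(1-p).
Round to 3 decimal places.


H = -0.224*log2(0.224) - 0.776*log2(0.776) = 0.767.

0.767


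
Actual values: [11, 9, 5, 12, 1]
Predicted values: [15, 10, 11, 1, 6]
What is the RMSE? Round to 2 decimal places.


MSE = 39.8000. RMSE = sqrt(39.8000) = 6.31.

6.31


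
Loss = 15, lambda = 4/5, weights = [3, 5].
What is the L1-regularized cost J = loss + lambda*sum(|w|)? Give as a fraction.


L1 norm = sum(|w|) = 8. J = 15 + 4/5 * 8 = 107/5.

107/5


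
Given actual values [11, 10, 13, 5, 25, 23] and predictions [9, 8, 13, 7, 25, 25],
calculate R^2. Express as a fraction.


Mean(y) = 29/2. SS_res = 16. SS_tot = 615/2. R^2 = 1 - 16/(615/2) = 583/615.

583/615


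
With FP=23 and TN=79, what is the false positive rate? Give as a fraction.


FPR = FP / (FP + TN) = 23 / 102 = 23/102.

23/102


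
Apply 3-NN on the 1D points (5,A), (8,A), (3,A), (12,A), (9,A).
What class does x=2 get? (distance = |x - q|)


Distances: |5-2|=3, |8-2|=6, |3-2|=1, |12-2|=10, |9-2|=7. 3 nearest: (3,A), (5,A), (8,A). Counts: {'A': 3}. Majority class: A.

A


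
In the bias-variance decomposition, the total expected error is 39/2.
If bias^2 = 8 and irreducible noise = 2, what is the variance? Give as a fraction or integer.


Total error = bias^2 + variance + irreducible noise. So variance = 39/2 - 8 - 2 = 19/2.

19/2


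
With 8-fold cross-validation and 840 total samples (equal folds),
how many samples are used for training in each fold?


Each validation fold has 840/8 = 105 samples. Training set = 840 - 105 = 735.

735


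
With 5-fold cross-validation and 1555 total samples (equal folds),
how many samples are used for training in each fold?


Each validation fold has 1555/5 = 311 samples. Training set = 1555 - 311 = 1244.

1244


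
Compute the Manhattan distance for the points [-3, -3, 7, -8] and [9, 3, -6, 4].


d = sum of absolute differences: |-3-9|=12 + |-3-3|=6 + |7--6|=13 + |-8-4|=12 = 43.

43


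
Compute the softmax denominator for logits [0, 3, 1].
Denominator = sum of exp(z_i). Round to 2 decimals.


Denom = e^0=1.0000 + e^3=20.0855 + e^1=2.7183. Sum = 23.8038, which rounds to 23.80.

23.80


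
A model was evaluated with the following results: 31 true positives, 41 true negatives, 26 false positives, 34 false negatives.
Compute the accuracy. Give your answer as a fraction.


Accuracy = (TP + TN) / (TP + TN + FP + FN) = (31 + 41) / 132 = 6/11.

6/11


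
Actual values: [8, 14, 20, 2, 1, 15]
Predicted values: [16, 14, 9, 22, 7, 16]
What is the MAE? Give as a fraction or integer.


MAE = (1/6) * (|8-16|=8 + |14-14|=0 + |20-9|=11 + |2-22|=20 + |1-7|=6 + |15-16|=1). Sum = 46. MAE = 23/3.

23/3
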